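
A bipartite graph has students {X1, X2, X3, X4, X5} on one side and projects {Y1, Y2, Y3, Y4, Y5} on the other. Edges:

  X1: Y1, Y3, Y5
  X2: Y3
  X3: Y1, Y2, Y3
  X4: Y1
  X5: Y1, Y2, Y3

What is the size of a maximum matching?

4

Unit-capacity flow: source→left, listed edges, right→sink; max matching = max flow.
Augmenting path X1→Y1 (+1); matched 1.
Augmenting path X2→Y3 (+1); matched 2.
Augmenting path X3→Y2 (+1); matched 3.
Augmenting path X4→Y1→X1→Y5 (+1); matched 4.
No augmenting path remains; maximum matching = 4.
König certificate: {X1, Y1, Y2, Y3} is a vertex cover of size 4 (every listed pair touches it), so no matching can be larger.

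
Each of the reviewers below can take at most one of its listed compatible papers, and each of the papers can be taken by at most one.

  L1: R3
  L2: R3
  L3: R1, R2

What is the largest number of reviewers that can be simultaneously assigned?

Unit-capacity flow: source→left, listed edges, right→sink; max matching = max flow.
Augmenting path L1→R3 (+1); matched 1.
Augmenting path L3→R1 (+1); matched 2.
No augmenting path remains; maximum matching = 2.
König certificate: {L3, R3} is a vertex cover of size 2 (every listed pair touches it), so no matching can be larger.

2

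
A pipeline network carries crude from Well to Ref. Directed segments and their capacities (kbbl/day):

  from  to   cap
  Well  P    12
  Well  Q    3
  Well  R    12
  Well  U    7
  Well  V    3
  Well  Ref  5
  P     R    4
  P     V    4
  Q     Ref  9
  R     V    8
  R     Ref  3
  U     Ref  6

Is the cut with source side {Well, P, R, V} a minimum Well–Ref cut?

Given cut capacity: 3 + 7 + 5 + 3 = 18.
Augment Well→Ref: bottleneck 5, flow now 5.
Augment Well→Q→Ref: bottleneck 3, flow now 8.
Augment Well→R→Ref: bottleneck 3, flow now 11.
Augment Well→U→Ref: bottleneck 6, flow now 17.
No augmenting path remains; maximum flow = 17.
In the residual graph, reachable from Well: {Well, P, R, U, V}.
Min-cut edges: Well→Q (3), Well→Ref (5), R→Ref (3), U→Ref (6); capacity 3 + 5 + 3 + 6 = 17.
Cut capacity 18 exceeds the max flow 17, so it is not minimum.

No — its capacity is 18, but the minimum cut has capacity 17.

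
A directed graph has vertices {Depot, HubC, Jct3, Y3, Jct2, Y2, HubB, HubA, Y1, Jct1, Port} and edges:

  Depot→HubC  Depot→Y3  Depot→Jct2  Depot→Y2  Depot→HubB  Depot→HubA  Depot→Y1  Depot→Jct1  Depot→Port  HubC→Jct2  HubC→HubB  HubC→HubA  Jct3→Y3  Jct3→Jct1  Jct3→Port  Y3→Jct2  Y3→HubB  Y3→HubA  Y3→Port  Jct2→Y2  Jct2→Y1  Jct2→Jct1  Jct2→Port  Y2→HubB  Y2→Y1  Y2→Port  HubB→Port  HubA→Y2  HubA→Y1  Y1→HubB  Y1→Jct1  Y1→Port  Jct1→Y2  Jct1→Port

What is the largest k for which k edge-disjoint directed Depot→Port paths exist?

Assign every edge capacity 1; by Menger, the answer equals the max flow.
Path Depot→Port (+1); total 1.
Path Depot→Y3→Port (+1); total 2.
Path Depot→Jct2→Port (+1); total 3.
Path Depot→Y2→Port (+1); total 4.
Path Depot→HubB→Port (+1); total 5.
Path Depot→Y1→Port (+1); total 6.
Path Depot→Jct1→Port (+1); total 7.
No residual Depot→Port path; max flow = 7.
Certifying cut of size 7: {Depot→Port, Depot→Y3, HubB→Port, Jct1→Port, Jct2→Port, Y1→Port, Y2→Port}.

7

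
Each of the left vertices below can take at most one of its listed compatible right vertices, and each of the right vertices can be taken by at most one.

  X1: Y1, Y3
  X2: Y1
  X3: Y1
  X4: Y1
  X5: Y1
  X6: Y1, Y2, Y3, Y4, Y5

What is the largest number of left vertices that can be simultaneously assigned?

3

Unit-capacity flow: source→left, listed edges, right→sink; max matching = max flow.
Augmenting path X1→Y1 (+1); matched 1.
Augmenting path X6→Y2 (+1); matched 2.
Augmenting path X2→Y1→X1→Y3 (+1); matched 3.
No augmenting path remains; maximum matching = 3.
König certificate: {X1, X6, Y1} is a vertex cover of size 3 (every listed pair touches it), so no matching can be larger.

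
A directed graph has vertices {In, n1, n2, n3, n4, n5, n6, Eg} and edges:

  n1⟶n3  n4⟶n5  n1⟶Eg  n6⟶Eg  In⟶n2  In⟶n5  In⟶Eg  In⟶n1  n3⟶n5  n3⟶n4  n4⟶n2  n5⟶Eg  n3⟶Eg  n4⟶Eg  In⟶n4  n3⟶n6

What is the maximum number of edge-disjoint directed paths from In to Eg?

Assign every edge capacity 1; by Menger, the answer equals the max flow.
Path In→Eg (+1); total 1.
Path In→n1→Eg (+1); total 2.
Path In→n4→Eg (+1); total 3.
Path In→n5→Eg (+1); total 4.
No residual In→Eg path; max flow = 4.
Certifying cut of size 4: {In→Eg, In→n1, In→n4, In→n5}.

4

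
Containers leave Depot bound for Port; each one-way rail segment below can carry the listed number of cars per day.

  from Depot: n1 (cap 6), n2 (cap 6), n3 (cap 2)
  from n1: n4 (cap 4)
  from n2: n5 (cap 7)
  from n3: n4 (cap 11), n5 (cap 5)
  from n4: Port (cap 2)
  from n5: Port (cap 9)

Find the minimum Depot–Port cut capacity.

10

Augment Depot→n1→n4→Port: bottleneck 2, flow now 2.
Augment Depot→n2→n5→Port: bottleneck 6, flow now 8.
Augment Depot→n3→n5→Port: bottleneck 2, flow now 10.
No augmenting path remains; maximum flow = 10.
By max-flow min-cut, the minimum cut capacity equals the max flow.
In the residual graph, reachable from Depot: {Depot, n1, n4}.
Min-cut edges: Depot→n2 (6), Depot→n3 (2), n4→Port (2); capacity 6 + 2 + 2 = 10.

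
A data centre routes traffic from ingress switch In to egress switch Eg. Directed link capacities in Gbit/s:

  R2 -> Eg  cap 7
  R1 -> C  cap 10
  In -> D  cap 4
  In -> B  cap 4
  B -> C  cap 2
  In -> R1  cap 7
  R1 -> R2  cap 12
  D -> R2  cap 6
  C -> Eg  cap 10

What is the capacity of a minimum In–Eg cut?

13

Augment In→D→R2→Eg: bottleneck 4, flow now 4.
Augment In→R1→R2→Eg: bottleneck 3, flow now 7.
Augment In→R1→C→Eg: bottleneck 4, flow now 11.
Augment In→B→C→Eg: bottleneck 2, flow now 13.
No augmenting path remains; maximum flow = 13.
By max-flow min-cut, the minimum cut capacity equals the max flow.
In the residual graph, reachable from In: {In, B}.
Min-cut edges: In→D (4), In→R1 (7), B→C (2); capacity 4 + 7 + 2 = 13.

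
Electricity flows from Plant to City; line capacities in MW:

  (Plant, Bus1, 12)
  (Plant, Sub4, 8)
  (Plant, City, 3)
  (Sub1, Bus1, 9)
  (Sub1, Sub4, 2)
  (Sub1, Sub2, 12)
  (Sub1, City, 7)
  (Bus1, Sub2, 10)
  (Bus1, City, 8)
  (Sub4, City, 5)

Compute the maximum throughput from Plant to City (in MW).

Augment Plant→City: bottleneck 3, flow now 3.
Augment Plant→Bus1→City: bottleneck 8, flow now 11.
Augment Plant→Sub4→City: bottleneck 5, flow now 16.
No augmenting path remains; maximum flow = 16.
In the residual graph, reachable from Plant: {Plant, Bus1, Sub4, Sub2}.
Min-cut edges: Plant→City (3), Bus1→City (8), Sub4→City (5); capacity 3 + 8 + 5 = 16.
This cut is saturated, so no flow can exceed 16.

16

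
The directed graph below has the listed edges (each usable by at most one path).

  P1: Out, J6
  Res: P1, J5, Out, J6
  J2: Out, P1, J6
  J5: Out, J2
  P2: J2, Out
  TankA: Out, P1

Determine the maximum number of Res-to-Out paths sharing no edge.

Assign every edge capacity 1; by Menger, the answer equals the max flow.
Path Res→Out (+1); total 1.
Path Res→P1→Out (+1); total 2.
Path Res→J5→Out (+1); total 3.
No residual Res→Out path; max flow = 3.
Certifying cut of size 3: {Res→J5, Res→Out, Res→P1}.

3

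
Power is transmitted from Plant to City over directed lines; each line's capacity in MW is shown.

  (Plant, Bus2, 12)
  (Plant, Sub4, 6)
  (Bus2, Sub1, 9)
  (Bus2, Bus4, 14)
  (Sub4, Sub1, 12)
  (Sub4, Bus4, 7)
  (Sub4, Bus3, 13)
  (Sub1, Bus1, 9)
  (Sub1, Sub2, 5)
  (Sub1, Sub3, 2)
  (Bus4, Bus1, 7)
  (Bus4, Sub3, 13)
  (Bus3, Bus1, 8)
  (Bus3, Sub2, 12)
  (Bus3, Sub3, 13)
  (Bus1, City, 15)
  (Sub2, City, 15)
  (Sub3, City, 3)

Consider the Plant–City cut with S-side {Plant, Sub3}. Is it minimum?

Given cut capacity: 12 + 6 + 3 = 21.
Augment Plant→Bus2→Sub1→Bus1→City: bottleneck 9, flow now 9.
Augment Plant→Bus2→Bus4→Bus1→City: bottleneck 3, flow now 12.
Augment Plant→Sub4→Sub1→Sub2→City: bottleneck 5, flow now 17.
Augment Plant→Sub4→Sub1→Sub3→City: bottleneck 1, flow now 18.
No augmenting path remains; maximum flow = 18.
In the residual graph, reachable from Plant: {Plant}.
Min-cut edges: Plant→Bus2 (12), Plant→Sub4 (6); capacity 12 + 6 = 18.
Cut capacity 21 exceeds the max flow 18, so it is not minimum.

No — its capacity is 21, but the minimum cut has capacity 18.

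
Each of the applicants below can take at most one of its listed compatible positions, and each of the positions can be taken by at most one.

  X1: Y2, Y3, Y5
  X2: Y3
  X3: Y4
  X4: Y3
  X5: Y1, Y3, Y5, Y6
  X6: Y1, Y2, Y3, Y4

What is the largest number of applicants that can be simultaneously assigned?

Unit-capacity flow: source→left, listed edges, right→sink; max matching = max flow.
Augmenting path X1→Y2 (+1); matched 1.
Augmenting path X2→Y3 (+1); matched 2.
Augmenting path X3→Y4 (+1); matched 3.
Augmenting path X5→Y1 (+1); matched 4.
Augmenting path X6→Y1→X5→Y5 (+1); matched 5.
No augmenting path remains; maximum matching = 5.
König certificate: {X1, X3, X5, X6, Y3} is a vertex cover of size 5 (every listed pair touches it), so no matching can be larger.

5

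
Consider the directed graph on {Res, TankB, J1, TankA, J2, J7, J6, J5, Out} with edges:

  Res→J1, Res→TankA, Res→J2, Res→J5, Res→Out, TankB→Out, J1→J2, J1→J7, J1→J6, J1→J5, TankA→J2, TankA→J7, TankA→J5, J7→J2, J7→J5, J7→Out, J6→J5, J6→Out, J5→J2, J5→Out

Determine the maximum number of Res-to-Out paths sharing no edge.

Assign every edge capacity 1; by Menger, the answer equals the max flow.
Augment Res→Out (+1); total 1.
Augment Res→J5→Out (+1); total 2.
Augment Res→J1→J7→Out (+1); total 3.
Augment Res→TankA→J7→J1→J6→Out (+1); total 4. (traverses J1→J7 backwards in the residual graph, cancelling flow on it)
After the cancellation the 4 edge-disjoint paths are: Res→J1→J6→Out; Res→TankA→J7→Out; Res→J5→Out; Res→Out.
No residual Res→Out path; max flow = 4.
Certifying cut of size 4: {Res→J1, Res→J5, Res→Out, Res→TankA}.

4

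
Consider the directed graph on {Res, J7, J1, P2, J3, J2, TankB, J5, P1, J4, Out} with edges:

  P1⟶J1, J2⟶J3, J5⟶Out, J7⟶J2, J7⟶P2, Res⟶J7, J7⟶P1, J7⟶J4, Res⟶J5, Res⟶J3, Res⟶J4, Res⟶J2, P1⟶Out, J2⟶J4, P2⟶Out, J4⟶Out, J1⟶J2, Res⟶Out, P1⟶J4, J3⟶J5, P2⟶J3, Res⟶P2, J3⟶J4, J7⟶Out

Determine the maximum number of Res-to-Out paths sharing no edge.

5

Assign every edge capacity 1; by Menger, the answer equals the max flow.
Path Res→Out (+1); total 1.
Path Res→J7→Out (+1); total 2.
Path Res→P2→Out (+1); total 3.
Path Res→J5→Out (+1); total 4.
Path Res→J4→Out (+1); total 5.
No residual Res→Out path; max flow = 5.
Certifying cut of size 5: {J4→Out, J5→Out, Res→J7, Res→Out, Res→P2}.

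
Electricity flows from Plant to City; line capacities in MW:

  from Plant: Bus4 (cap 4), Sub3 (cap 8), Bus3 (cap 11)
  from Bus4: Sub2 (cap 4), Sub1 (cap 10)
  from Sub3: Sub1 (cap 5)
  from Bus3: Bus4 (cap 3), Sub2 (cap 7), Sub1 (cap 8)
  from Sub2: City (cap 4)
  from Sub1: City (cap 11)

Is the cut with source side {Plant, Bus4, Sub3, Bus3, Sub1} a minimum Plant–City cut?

Given cut capacity: 4 + 7 + 11 = 22.
Augment Plant→Bus4→Sub2→City: bottleneck 4, flow now 4.
Augment Plant→Sub3→Sub1→City: bottleneck 5, flow now 9.
Augment Plant→Bus3→Sub1→City: bottleneck 6, flow now 15.
No augmenting path remains; maximum flow = 15.
In the residual graph, reachable from Plant: {Plant, Bus4, Sub3, Bus3, Sub2, Sub1}.
Min-cut edges: Sub2→City (4), Sub1→City (11); capacity 4 + 11 = 15.
Cut capacity 22 exceeds the max flow 15, so it is not minimum.

No — its capacity is 22, but the minimum cut has capacity 15.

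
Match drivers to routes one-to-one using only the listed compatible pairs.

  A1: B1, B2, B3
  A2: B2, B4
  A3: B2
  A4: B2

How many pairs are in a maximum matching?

3

Unit-capacity flow: source→left, listed edges, right→sink; max matching = max flow.
Augmenting path A1→B1 (+1); matched 1.
Augmenting path A2→B2 (+1); matched 2.
Augmenting path A3→B2→A2→B4 (+1); matched 3.
No augmenting path remains; maximum matching = 3.
König certificate: {A1, A2, B2} is a vertex cover of size 3 (every listed pair touches it), so no matching can be larger.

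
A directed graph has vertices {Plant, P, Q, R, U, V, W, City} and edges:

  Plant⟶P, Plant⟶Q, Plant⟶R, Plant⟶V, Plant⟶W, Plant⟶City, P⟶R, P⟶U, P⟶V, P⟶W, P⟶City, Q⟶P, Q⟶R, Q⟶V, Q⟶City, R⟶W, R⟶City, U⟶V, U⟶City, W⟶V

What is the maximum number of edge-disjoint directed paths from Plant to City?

Assign every edge capacity 1; by Menger, the answer equals the max flow.
Path Plant→City (+1); total 1.
Path Plant→P→City (+1); total 2.
Path Plant→Q→City (+1); total 3.
Path Plant→R→City (+1); total 4.
No residual Plant→City path; max flow = 4.
Certifying cut of size 4: {Plant→City, Plant→P, Plant→Q, Plant→R}.

4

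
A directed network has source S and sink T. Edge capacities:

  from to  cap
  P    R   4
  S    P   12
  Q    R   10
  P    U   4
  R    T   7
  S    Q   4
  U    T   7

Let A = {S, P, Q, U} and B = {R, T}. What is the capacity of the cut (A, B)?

Edges leaving {S, P, Q, U}: P→R (4), Q→R (10), U→T (7).
Cut capacity = 4 + 10 + 7 = 21.

21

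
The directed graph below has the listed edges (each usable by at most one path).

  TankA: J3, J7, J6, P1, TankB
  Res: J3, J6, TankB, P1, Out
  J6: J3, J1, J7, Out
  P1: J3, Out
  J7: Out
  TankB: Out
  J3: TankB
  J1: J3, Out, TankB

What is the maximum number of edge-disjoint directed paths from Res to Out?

4

Assign every edge capacity 1; by Menger, the answer equals the max flow.
Path Res→Out (+1); total 1.
Path Res→J6→Out (+1); total 2.
Path Res→TankB→Out (+1); total 3.
Path Res→P1→Out (+1); total 4.
No residual Res→Out path; max flow = 4.
Certifying cut of size 4: {Res→J6, Res→Out, Res→P1, TankB→Out}.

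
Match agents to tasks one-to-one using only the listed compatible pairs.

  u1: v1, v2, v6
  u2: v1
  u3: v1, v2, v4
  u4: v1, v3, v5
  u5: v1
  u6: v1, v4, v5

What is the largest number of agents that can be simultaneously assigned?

5

Unit-capacity flow: source→left, listed edges, right→sink; max matching = max flow.
Augmenting path u1→v1 (+1); matched 1.
Augmenting path u3→v2 (+1); matched 2.
Augmenting path u4→v3 (+1); matched 3.
Augmenting path u6→v4 (+1); matched 4.
Augmenting path u2→v1→u1→v6 (+1); matched 5.
No augmenting path remains; maximum matching = 5.
König certificate: {u1, u3, u4, u6, v1} is a vertex cover of size 5 (every listed pair touches it), so no matching can be larger.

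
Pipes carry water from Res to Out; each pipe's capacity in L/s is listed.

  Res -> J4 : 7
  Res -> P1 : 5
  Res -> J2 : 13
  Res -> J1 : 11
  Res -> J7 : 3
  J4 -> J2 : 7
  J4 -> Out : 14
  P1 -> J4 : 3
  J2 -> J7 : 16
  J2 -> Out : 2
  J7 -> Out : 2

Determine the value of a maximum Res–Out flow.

14

Augment Res→J4→Out: bottleneck 7, flow now 7.
Augment Res→J2→Out: bottleneck 2, flow now 9.
Augment Res→J7→Out: bottleneck 2, flow now 11.
Augment Res→P1→J4→Out: bottleneck 3, flow now 14.
No augmenting path remains; maximum flow = 14.
In the residual graph, reachable from Res: {Res, P1, J2, J1, J7}.
Min-cut edges: Res→J4 (7), P1→J4 (3), J2→Out (2), J7→Out (2); capacity 7 + 3 + 2 + 2 = 14.
This cut is saturated, so no flow can exceed 14.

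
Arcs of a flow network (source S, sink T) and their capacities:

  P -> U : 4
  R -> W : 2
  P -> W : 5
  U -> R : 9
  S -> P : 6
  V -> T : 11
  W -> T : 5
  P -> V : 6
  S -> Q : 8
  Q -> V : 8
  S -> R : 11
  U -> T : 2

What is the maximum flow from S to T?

Augment S→P→U→T: bottleneck 2, flow now 2.
Augment S→P→V→T: bottleneck 4, flow now 6.
Augment S→Q→V→T: bottleneck 7, flow now 13.
Augment S→R→W→T: bottleneck 2, flow now 15.
Augment S→Q→V→P→W→T: bottleneck 1, flow now 16. (uses reverse residual edge)
No augmenting path remains; maximum flow = 16.
In the residual graph, reachable from S: {S, R}.
Min-cut edges: S→P (6), S→Q (8), R→W (2); capacity 6 + 8 + 2 = 16.
This cut is saturated, so no flow can exceed 16.

16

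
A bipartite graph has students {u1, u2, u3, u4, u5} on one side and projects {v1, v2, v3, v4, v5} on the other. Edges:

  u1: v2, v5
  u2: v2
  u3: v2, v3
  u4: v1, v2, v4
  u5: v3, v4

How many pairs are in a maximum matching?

5

Unit-capacity flow: source→left, listed edges, right→sink; max matching = max flow.
Augmenting path u1→v2 (+1); matched 1.
Augmenting path u3→v3 (+1); matched 2.
Augmenting path u4→v1 (+1); matched 3.
Augmenting path u5→v4 (+1); matched 4.
Augmenting path u2→v2→u1→v5 (+1); matched 5.
No augmenting path remains; maximum matching = 5.
König certificate: {u1, u2, u3, u4, u5} is a vertex cover of size 5 (every listed pair touches it), so no matching can be larger.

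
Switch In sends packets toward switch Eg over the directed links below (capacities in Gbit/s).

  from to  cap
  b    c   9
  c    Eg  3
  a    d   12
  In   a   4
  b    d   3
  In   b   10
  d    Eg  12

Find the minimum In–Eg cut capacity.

10

Augment In→a→d→Eg: bottleneck 4, flow now 4.
Augment In→b→c→Eg: bottleneck 3, flow now 7.
Augment In→b→d→Eg: bottleneck 3, flow now 10.
No augmenting path remains; maximum flow = 10.
By max-flow min-cut, the minimum cut capacity equals the max flow.
In the residual graph, reachable from In: {In, b, c}.
Min-cut edges: In→a (4), b→d (3), c→Eg (3); capacity 4 + 3 + 3 = 10.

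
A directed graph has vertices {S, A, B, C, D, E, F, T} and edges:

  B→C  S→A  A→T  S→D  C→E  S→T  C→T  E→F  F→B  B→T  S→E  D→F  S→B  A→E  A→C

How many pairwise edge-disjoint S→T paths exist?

Assign every edge capacity 1; by Menger, the answer equals the max flow.
Path S→T (+1); total 1.
Path S→A→T (+1); total 2.
Path S→B→T (+1); total 3.
Path S→D→F→B→C→T (+1); total 4.
No residual S→T path; max flow = 4.
Certifying cut of size 4: {F→B, S→A, S→B, S→T}.

4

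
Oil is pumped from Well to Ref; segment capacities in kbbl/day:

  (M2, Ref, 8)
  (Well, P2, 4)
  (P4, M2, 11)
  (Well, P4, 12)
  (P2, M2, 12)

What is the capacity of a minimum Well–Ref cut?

8

Augment Well→P2→M2→Ref: bottleneck 4, flow now 4.
Augment Well→P4→M2→Ref: bottleneck 4, flow now 8.
No augmenting path remains; maximum flow = 8.
By max-flow min-cut, the minimum cut capacity equals the max flow.
In the residual graph, reachable from Well: {Well, P2, P4, M2}.
Min-cut edges: M2→Ref (8); capacity 8 = 8.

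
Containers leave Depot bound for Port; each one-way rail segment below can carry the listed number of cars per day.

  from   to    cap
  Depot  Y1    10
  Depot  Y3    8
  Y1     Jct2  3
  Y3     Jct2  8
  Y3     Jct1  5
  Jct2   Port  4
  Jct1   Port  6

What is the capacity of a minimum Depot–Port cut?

9

Augment Depot→Y1→Jct2→Port: bottleneck 3, flow now 3.
Augment Depot→Y3→Jct2→Port: bottleneck 1, flow now 4.
Augment Depot→Y3→Jct1→Port: bottleneck 5, flow now 9.
No augmenting path remains; maximum flow = 9.
By max-flow min-cut, the minimum cut capacity equals the max flow.
In the residual graph, reachable from Depot: {Depot, Y1, Y3, Jct2}.
Min-cut edges: Y3→Jct1 (5), Jct2→Port (4); capacity 5 + 4 = 9.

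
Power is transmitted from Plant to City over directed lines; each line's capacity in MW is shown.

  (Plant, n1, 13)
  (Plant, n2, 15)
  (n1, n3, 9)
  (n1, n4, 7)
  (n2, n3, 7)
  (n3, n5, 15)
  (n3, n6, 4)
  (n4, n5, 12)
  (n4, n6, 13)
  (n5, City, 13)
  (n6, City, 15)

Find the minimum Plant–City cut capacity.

Augment Plant→n1→n3→n5→City: bottleneck 9, flow now 9.
Augment Plant→n1→n4→n5→City: bottleneck 4, flow now 13.
Augment Plant→n2→n3→n6→City: bottleneck 4, flow now 17.
Augment Plant→n2→n3→n1→n4→n6→City: bottleneck 3, flow now 20. (uses reverse residual edge)
No augmenting path remains; maximum flow = 20.
By max-flow min-cut, the minimum cut capacity equals the max flow.
In the residual graph, reachable from Plant: {Plant, n2}.
Min-cut edges: Plant→n1 (13), n2→n3 (7); capacity 13 + 7 = 20.

20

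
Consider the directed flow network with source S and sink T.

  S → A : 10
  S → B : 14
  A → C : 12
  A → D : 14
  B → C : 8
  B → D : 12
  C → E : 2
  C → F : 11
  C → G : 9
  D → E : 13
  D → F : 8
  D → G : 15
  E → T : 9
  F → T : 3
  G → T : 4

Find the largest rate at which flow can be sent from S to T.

Augment S→A→C→E→T: bottleneck 2, flow now 2.
Augment S→A→C→F→T: bottleneck 3, flow now 5.
Augment S→A→C→G→T: bottleneck 4, flow now 9.
Augment S→A→D→E→T: bottleneck 1, flow now 10.
Augment S→B→D→E→T: bottleneck 6, flow now 16.
No augmenting path remains; maximum flow = 16.
In the residual graph, reachable from S: {S, A, B, C, D, E, F, G}.
Min-cut edges: E→T (9), F→T (3), G→T (4); capacity 9 + 3 + 4 = 16.
This cut is saturated, so no flow can exceed 16.

16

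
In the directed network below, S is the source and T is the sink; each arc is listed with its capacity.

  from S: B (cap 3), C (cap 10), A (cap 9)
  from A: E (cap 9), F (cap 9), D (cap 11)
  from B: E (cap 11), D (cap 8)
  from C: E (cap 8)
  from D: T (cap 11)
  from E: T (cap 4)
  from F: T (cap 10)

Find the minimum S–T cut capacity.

16

Augment S→A→D→T: bottleneck 9, flow now 9.
Augment S→B→D→T: bottleneck 2, flow now 11.
Augment S→B→E→T: bottleneck 1, flow now 12.
Augment S→C→E→T: bottleneck 3, flow now 15.
Augment S→C→E→B→D→A→F→T: bottleneck 1, flow now 16. (uses reverse residual edge)
No augmenting path remains; maximum flow = 16.
By max-flow min-cut, the minimum cut capacity equals the max flow.
In the residual graph, reachable from S: {S, C, E}.
Min-cut edges: S→A (9), S→B (3), E→T (4); capacity 9 + 3 + 4 = 16.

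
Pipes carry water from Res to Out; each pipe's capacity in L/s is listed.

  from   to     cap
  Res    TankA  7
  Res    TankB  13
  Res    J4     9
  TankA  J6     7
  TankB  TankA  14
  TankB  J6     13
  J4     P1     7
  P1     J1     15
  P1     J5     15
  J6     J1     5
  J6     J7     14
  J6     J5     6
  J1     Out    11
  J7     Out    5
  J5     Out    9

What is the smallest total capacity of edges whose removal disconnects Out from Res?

23

Augment Res→TankA→J6→J1→Out: bottleneck 5, flow now 5.
Augment Res→TankA→J6→J7→Out: bottleneck 2, flow now 7.
Augment Res→TankB→J6→J7→Out: bottleneck 3, flow now 10.
Augment Res→TankB→J6→J5→Out: bottleneck 6, flow now 16.
Augment Res→J4→P1→J1→Out: bottleneck 6, flow now 22.
Augment Res→J4→P1→J5→Out: bottleneck 1, flow now 23.
No augmenting path remains; maximum flow = 23.
By max-flow min-cut, the minimum cut capacity equals the max flow.
In the residual graph, reachable from Res: {Res, TankA, TankB, J4, J6, J7}.
Min-cut edges: J4→P1 (7), J6→J1 (5), J6→J5 (6), J7→Out (5); capacity 7 + 5 + 6 + 5 = 23.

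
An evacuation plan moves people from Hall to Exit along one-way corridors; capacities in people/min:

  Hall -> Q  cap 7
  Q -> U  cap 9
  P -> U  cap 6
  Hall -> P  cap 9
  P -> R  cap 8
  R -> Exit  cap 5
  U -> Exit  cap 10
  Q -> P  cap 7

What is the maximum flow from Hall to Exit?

15

Augment Hall→P→R→Exit: bottleneck 5, flow now 5.
Augment Hall→P→U→Exit: bottleneck 4, flow now 9.
Augment Hall→Q→U→Exit: bottleneck 6, flow now 15.
No augmenting path remains; maximum flow = 15.
In the residual graph, reachable from Hall: {Hall, P, Q, R, U}.
Min-cut edges: R→Exit (5), U→Exit (10); capacity 5 + 10 = 15.
This cut is saturated, so no flow can exceed 15.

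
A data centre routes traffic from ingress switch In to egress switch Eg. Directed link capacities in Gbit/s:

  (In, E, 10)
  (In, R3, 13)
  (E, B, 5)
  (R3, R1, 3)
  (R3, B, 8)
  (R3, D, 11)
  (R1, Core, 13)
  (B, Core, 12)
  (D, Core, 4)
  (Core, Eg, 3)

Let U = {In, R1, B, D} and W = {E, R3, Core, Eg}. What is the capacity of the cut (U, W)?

52

Edges leaving {In, R1, B, D}: In→E (10), In→R3 (13), R1→Core (13), B→Core (12), D→Core (4).
Cut capacity = 10 + 13 + 13 + 12 + 4 = 52.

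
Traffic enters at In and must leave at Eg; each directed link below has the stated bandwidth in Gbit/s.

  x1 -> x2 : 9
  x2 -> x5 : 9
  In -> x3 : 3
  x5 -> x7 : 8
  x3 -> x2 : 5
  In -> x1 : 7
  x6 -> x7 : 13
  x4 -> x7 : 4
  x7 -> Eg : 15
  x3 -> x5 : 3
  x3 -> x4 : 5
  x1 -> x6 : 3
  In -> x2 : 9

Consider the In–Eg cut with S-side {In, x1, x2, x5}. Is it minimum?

Yes — it is a minimum cut (capacity 14).

Given cut capacity: 3 + 3 + 8 = 14.
Augment In→x1→x6→x7→Eg: bottleneck 3, flow now 3.
Augment In→x2→x5→x7→Eg: bottleneck 8, flow now 11.
Augment In→x3→x4→x7→Eg: bottleneck 3, flow now 14.
No augmenting path remains; maximum flow = 14.
Cut capacity 14 equals the max flow, so it is a minimum cut.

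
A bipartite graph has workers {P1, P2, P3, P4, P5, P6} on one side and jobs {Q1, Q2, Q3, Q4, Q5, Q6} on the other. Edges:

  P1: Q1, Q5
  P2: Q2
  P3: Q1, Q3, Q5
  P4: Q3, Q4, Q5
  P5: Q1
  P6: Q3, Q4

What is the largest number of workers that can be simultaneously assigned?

5

Unit-capacity flow: source→left, listed edges, right→sink; max matching = max flow.
Augmenting path P1→Q1 (+1); matched 1.
Augmenting path P2→Q2 (+1); matched 2.
Augmenting path P3→Q3 (+1); matched 3.
Augmenting path P4→Q4 (+1); matched 4.
Augmenting path P5→Q1→P1→Q5 (+1); matched 5.
No augmenting path remains; maximum matching = 5.
König certificate: {P2, Q1, Q3, Q4, Q5} is a vertex cover of size 5 (every listed pair touches it), so no matching can be larger.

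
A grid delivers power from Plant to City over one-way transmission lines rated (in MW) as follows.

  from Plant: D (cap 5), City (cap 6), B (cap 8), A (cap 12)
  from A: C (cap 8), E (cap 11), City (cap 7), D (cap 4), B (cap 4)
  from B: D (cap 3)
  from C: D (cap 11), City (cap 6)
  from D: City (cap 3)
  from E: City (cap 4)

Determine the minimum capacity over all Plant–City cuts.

21

Augment Plant→City: bottleneck 6, flow now 6.
Augment Plant→A→City: bottleneck 7, flow now 13.
Augment Plant→D→City: bottleneck 3, flow now 16.
Augment Plant→A→C→City: bottleneck 5, flow now 21.
No augmenting path remains; maximum flow = 21.
By max-flow min-cut, the minimum cut capacity equals the max flow.
In the residual graph, reachable from Plant: {Plant, B, D}.
Min-cut edges: Plant→A (12), Plant→City (6), D→City (3); capacity 12 + 6 + 3 = 21.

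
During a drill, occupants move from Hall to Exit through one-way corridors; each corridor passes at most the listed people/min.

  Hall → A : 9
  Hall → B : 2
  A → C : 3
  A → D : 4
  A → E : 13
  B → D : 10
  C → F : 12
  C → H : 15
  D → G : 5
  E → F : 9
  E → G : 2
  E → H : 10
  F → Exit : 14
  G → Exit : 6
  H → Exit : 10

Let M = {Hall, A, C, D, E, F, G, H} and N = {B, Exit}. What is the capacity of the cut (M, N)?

Edges leaving {Hall, A, C, D, E, F, G, H}: Hall→B (2), F→Exit (14), G→Exit (6), H→Exit (10).
Cut capacity = 2 + 14 + 6 + 10 = 32.

32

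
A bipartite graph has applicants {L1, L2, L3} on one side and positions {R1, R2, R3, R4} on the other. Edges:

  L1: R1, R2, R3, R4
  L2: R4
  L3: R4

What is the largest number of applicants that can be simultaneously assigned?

2

Unit-capacity flow: source→left, listed edges, right→sink; max matching = max flow.
Augmenting path L1→R1 (+1); matched 1.
Augmenting path L2→R4 (+1); matched 2.
No augmenting path remains; maximum matching = 2.
König certificate: {L1, R4} is a vertex cover of size 2 (every listed pair touches it), so no matching can be larger.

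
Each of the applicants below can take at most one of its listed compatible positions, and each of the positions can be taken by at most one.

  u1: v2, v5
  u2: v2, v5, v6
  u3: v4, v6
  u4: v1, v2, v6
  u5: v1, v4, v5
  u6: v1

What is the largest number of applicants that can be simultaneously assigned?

5

Unit-capacity flow: source→left, listed edges, right→sink; max matching = max flow.
Augmenting path u1→v2 (+1); matched 1.
Augmenting path u2→v5 (+1); matched 2.
Augmenting path u3→v4 (+1); matched 3.
Augmenting path u4→v1 (+1); matched 4.
Augmenting path u5→v1→u4→v6 (+1); matched 5.
No augmenting path remains; maximum matching = 5.
König certificate: {v1, v2, v4, v5, v6} is a vertex cover of size 5 (every listed pair touches it), so no matching can be larger.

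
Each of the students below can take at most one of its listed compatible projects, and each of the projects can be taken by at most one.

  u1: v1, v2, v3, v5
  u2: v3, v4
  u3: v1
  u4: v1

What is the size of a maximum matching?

3

Unit-capacity flow: source→left, listed edges, right→sink; max matching = max flow.
Augmenting path u1→v1 (+1); matched 1.
Augmenting path u2→v3 (+1); matched 2.
Augmenting path u3→v1→u1→v2 (+1); matched 3.
No augmenting path remains; maximum matching = 3.
König certificate: {u1, u2, v1} is a vertex cover of size 3 (every listed pair touches it), so no matching can be larger.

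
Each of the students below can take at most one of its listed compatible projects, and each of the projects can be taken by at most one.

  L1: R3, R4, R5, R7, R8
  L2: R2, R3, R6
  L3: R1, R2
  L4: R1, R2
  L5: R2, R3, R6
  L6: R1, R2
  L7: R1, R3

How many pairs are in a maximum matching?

Unit-capacity flow: source→left, listed edges, right→sink; max matching = max flow.
Augmenting path L1→R3 (+1); matched 1.
Augmenting path L2→R2 (+1); matched 2.
Augmenting path L3→R1 (+1); matched 3.
Augmenting path L5→R6 (+1); matched 4.
Augmenting path L7→R3→L1→R4 (+1); matched 5.
No augmenting path remains; maximum matching = 5.
König certificate: {L1, R1, R2, R3, R6} is a vertex cover of size 5 (every listed pair touches it), so no matching can be larger.

5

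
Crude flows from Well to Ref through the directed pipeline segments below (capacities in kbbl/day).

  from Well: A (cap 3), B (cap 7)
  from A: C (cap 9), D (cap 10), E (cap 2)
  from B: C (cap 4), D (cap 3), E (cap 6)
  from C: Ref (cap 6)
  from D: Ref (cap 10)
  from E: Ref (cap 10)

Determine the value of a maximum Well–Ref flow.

10

Augment Well→A→C→Ref: bottleneck 3, flow now 3.
Augment Well→B→C→Ref: bottleneck 3, flow now 6.
Augment Well→B→D→Ref: bottleneck 3, flow now 9.
Augment Well→B→E→Ref: bottleneck 1, flow now 10.
No augmenting path remains; maximum flow = 10.
In the residual graph, reachable from Well: {Well}.
Min-cut edges: Well→A (3), Well→B (7); capacity 3 + 7 = 10.
This cut is saturated, so no flow can exceed 10.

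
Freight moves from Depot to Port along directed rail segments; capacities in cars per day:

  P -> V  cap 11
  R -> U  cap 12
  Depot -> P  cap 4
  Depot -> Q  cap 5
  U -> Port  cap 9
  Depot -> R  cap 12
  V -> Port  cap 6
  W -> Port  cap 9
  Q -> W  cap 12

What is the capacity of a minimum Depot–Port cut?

Augment Depot→P→V→Port: bottleneck 4, flow now 4.
Augment Depot→Q→W→Port: bottleneck 5, flow now 9.
Augment Depot→R→U→Port: bottleneck 9, flow now 18.
No augmenting path remains; maximum flow = 18.
By max-flow min-cut, the minimum cut capacity equals the max flow.
In the residual graph, reachable from Depot: {Depot, R, U}.
Min-cut edges: Depot→P (4), Depot→Q (5), U→Port (9); capacity 4 + 5 + 9 = 18.

18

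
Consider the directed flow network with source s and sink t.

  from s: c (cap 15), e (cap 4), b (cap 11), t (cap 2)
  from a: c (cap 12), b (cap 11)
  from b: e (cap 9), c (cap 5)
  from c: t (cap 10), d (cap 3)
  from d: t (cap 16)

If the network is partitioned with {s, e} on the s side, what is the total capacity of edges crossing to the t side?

Edges leaving {s, e}: s→b (11), s→c (15), s→t (2).
Cut capacity = 11 + 15 + 2 = 28.

28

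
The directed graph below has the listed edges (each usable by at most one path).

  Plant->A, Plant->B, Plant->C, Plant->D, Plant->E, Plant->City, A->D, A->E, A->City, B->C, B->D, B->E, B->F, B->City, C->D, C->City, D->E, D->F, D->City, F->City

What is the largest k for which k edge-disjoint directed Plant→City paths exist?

5

Assign every edge capacity 1; by Menger, the answer equals the max flow.
Path Plant→City (+1); total 1.
Path Plant→A→City (+1); total 2.
Path Plant→B→City (+1); total 3.
Path Plant→C→City (+1); total 4.
Path Plant→D→City (+1); total 5.
No residual Plant→City path; max flow = 5.
Certifying cut of size 5: {Plant→A, Plant→B, Plant→C, Plant→City, Plant→D}.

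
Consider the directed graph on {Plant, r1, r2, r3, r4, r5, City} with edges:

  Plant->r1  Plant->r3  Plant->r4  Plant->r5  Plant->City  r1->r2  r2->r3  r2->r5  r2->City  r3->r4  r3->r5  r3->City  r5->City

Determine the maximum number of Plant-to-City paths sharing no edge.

Assign every edge capacity 1; by Menger, the answer equals the max flow.
Path Plant→City (+1); total 1.
Path Plant→r3→City (+1); total 2.
Path Plant→r5→City (+1); total 3.
Path Plant→r1→r2→City (+1); total 4.
No residual Plant→City path; max flow = 4.
Certifying cut of size 4: {Plant→City, Plant→r1, Plant→r3, Plant→r5}.

4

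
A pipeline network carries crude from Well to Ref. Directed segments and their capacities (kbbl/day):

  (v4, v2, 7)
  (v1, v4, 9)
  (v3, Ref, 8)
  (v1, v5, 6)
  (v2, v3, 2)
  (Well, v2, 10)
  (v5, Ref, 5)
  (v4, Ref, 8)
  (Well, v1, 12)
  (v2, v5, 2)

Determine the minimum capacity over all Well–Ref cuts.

15

Augment Well→v1→v4→Ref: bottleneck 8, flow now 8.
Augment Well→v1→v5→Ref: bottleneck 4, flow now 12.
Augment Well→v2→v3→Ref: bottleneck 2, flow now 14.
Augment Well→v2→v5→Ref: bottleneck 1, flow now 15.
No augmenting path remains; maximum flow = 15.
By max-flow min-cut, the minimum cut capacity equals the max flow.
In the residual graph, reachable from Well: {Well, v1, v2, v4, v5}.
Min-cut edges: v2→v3 (2), v4→Ref (8), v5→Ref (5); capacity 2 + 8 + 5 = 15.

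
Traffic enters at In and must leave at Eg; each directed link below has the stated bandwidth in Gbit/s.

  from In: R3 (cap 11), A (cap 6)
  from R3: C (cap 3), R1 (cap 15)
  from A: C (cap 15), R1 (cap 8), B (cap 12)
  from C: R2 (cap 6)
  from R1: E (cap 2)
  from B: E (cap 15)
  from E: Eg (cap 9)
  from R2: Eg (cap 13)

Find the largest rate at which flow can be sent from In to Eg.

Augment In→R3→C→R2→Eg: bottleneck 3, flow now 3.
Augment In→R3→R1→E→Eg: bottleneck 2, flow now 5.
Augment In→A→C→R2→Eg: bottleneck 3, flow now 8.
Augment In→A→B→E→Eg: bottleneck 3, flow now 11.
No augmenting path remains; maximum flow = 11.
In the residual graph, reachable from In: {In, R3, R1}.
Min-cut edges: In→A (6), R3→C (3), R1→E (2); capacity 6 + 3 + 2 = 11.
This cut is saturated, so no flow can exceed 11.

11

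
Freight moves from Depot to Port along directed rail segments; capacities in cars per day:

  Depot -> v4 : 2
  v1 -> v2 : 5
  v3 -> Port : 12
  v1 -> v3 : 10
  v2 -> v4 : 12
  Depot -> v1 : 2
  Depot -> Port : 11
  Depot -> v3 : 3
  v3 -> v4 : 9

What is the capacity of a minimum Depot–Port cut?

Augment Depot→Port: bottleneck 11, flow now 11.
Augment Depot→v3→Port: bottleneck 3, flow now 14.
Augment Depot→v1→v3→Port: bottleneck 2, flow now 16.
No augmenting path remains; maximum flow = 16.
By max-flow min-cut, the minimum cut capacity equals the max flow.
In the residual graph, reachable from Depot: {Depot, v4}.
Min-cut edges: Depot→v1 (2), Depot→v3 (3), Depot→Port (11); capacity 2 + 3 + 11 = 16.

16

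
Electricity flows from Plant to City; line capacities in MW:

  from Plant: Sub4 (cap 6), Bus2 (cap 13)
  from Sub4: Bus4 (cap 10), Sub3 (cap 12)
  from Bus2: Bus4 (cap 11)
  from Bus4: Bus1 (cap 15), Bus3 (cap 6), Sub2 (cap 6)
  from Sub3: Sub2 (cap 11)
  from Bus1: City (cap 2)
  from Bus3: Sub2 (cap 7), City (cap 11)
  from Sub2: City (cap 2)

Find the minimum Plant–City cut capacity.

Augment Plant→Sub4→Bus4→Bus1→City: bottleneck 2, flow now 2.
Augment Plant→Sub4→Bus4→Bus3→City: bottleneck 4, flow now 6.
Augment Plant→Bus2→Bus4→Bus3→City: bottleneck 2, flow now 8.
Augment Plant→Bus2→Bus4→Sub2→City: bottleneck 2, flow now 10.
No augmenting path remains; maximum flow = 10.
By max-flow min-cut, the minimum cut capacity equals the max flow.
In the residual graph, reachable from Plant: {Plant, Sub4, Bus2, Bus4, Sub3, Bus1, Sub2}.
Min-cut edges: Bus4→Bus3 (6), Bus1→City (2), Sub2→City (2); capacity 6 + 2 + 2 = 10.

10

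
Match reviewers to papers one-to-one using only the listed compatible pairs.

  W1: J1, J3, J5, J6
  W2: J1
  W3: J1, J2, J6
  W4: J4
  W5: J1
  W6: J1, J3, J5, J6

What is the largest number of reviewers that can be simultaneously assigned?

Unit-capacity flow: source→left, listed edges, right→sink; max matching = max flow.
Augmenting path W1→J1 (+1); matched 1.
Augmenting path W3→J2 (+1); matched 2.
Augmenting path W4→J4 (+1); matched 3.
Augmenting path W6→J3 (+1); matched 4.
Augmenting path W2→J1→W1→J5 (+1); matched 5.
No augmenting path remains; maximum matching = 5.
König certificate: {W1, W3, W4, W6, J1} is a vertex cover of size 5 (every listed pair touches it), so no matching can be larger.

5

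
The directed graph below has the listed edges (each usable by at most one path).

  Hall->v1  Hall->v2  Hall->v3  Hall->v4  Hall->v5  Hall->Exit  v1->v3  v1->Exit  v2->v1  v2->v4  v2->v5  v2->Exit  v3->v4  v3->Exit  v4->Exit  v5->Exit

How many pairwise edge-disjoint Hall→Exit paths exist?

Assign every edge capacity 1; by Menger, the answer equals the max flow.
Path Hall→Exit (+1); total 1.
Path Hall→v1→Exit (+1); total 2.
Path Hall→v2→Exit (+1); total 3.
Path Hall→v3→Exit (+1); total 4.
Path Hall→v4→Exit (+1); total 5.
Path Hall→v5→Exit (+1); total 6.
No residual Hall→Exit path; max flow = 6.
Certifying cut of size 6: {Hall→Exit, Hall→v1, Hall→v2, Hall→v3, Hall→v4, Hall→v5}.

6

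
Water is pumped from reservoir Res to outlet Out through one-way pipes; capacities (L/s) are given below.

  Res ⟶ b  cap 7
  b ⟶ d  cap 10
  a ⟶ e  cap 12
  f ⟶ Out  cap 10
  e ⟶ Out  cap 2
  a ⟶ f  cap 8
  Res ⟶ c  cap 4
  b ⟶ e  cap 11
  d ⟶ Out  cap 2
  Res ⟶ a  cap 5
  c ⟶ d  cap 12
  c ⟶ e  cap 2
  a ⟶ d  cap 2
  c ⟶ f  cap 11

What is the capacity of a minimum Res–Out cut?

13

Augment Res→a→d→Out: bottleneck 2, flow now 2.
Augment Res→a→e→Out: bottleneck 2, flow now 4.
Augment Res→a→f→Out: bottleneck 1, flow now 5.
Augment Res→c→f→Out: bottleneck 4, flow now 9.
Augment Res→b→d→a→f→Out: bottleneck 2, flow now 11. (uses reverse residual edge)
Augment Res→b→e→a→f→Out: bottleneck 2, flow now 13. (uses reverse residual edge)
No augmenting path remains; maximum flow = 13.
By max-flow min-cut, the minimum cut capacity equals the max flow.
In the residual graph, reachable from Res: {Res, b, d, e}.
Min-cut edges: Res→a (5), Res→c (4), d→Out (2), e→Out (2); capacity 5 + 4 + 2 + 2 = 13.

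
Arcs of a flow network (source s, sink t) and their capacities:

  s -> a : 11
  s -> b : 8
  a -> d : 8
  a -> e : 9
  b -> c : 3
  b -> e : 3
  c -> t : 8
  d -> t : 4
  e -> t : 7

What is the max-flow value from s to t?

14

Augment s→a→d→t: bottleneck 4, flow now 4.
Augment s→a→e→t: bottleneck 7, flow now 11.
Augment s→b→c→t: bottleneck 3, flow now 14.
No augmenting path remains; maximum flow = 14.
In the residual graph, reachable from s: {s, a, b, d, e}.
Min-cut edges: b→c (3), d→t (4), e→t (7); capacity 3 + 4 + 7 = 14.
This cut is saturated, so no flow can exceed 14.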